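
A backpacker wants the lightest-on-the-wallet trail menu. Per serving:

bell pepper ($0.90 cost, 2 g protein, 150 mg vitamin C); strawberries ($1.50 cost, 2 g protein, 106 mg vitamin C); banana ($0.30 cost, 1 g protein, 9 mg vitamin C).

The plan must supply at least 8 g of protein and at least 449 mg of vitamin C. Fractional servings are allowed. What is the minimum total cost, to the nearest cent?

The cheapest plan sits at a corner of the feasible region — with two constraints it uses at most two foods.
bell pepper only: max(8/2, 449/150) = 4 servings → $3.60.
strawberries only: max(8/2, 449/106) = 4.236 servings → $6.35.
banana only: max(8/1, 449/9) = 49.89 servings → $14.97.
bell pepper + strawberries with both tight: 0.5682 servings and 3.432 servings → $5.66.
bell pepper + banana with both tight: 2.856 servings and 2.288 servings → $3.26.
strawberries + banana: intersection lies outside the first quadrant.
The minimum over all feasible corners is $3.26.

$3.26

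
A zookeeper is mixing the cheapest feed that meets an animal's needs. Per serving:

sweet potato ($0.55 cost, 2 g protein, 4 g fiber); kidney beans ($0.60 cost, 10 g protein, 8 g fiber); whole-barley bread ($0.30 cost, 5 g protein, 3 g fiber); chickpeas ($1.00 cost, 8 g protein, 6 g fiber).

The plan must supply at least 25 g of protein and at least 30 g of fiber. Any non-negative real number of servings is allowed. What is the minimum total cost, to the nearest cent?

$2.25

For a min-cost LP with two ≥-constraints, a basic feasible solution has at most two positive variables.
sweet potato only: max(25/2, 30/4) = 12.5 servings → $6.88.
kidney beans only: max(25/10, 30/8) = 3.75 servings → $2.25.
whole-barley bread only: max(25/5, 30/3) = 10 servings → $3.00.
chickpeas only: max(25/8, 30/6) = 5 servings → $5.00.
sweet potato + kidney beans with both tight: 4.167 servings and 1.667 servings → $3.29.
sweet potato + whole-barley bread with both tight: 5.357 servings and 2.857 servings → $3.80.
sweet potato + chickpeas with both tight: 4.5 servings and 2 servings → $4.47.
kidney beans + whole-barley bread with both targets exact would need a negative amount; discard.
kidney beans + chickpeas: the both-tight solution has a negative serving — not a feasible corner.
whole-barley bread + chickpeas: intersection lies outside the first quadrant.
Cheapest feasible corner: $2.25.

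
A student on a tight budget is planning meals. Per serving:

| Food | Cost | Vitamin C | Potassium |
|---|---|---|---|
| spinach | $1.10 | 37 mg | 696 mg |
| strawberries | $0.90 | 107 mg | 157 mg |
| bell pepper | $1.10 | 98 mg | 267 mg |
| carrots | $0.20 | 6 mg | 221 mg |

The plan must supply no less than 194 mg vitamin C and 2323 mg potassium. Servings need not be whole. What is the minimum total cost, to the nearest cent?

$3.07

Minimising a linear cost over {vitamin C ≥ 194, potassium ≥ 2323, servings ≥ 0} — the optimum is at a vertex, using one or two foods.
spinach only: max(194/37, 2323/696) = 5.243 servings → $5.77.
strawberries only: max(194/107, 2323/157) = 14.8 servings → $13.32.
bell pepper only: max(194/98, 2323/267) = 8.7 servings → $9.57.
carrots only: max(194/6, 2323/221) = 32.33 servings → $6.47.
spinach + strawberries with both tight: 3.176 servings and 0.7147 servings → $4.14.
spinach + bell pepper with both tight: 3.015 servings and 0.8413 servings → $4.24.
spinach + carrots with both targets exact would need a negative amount; discard.
strawberries + bell pepper: the both-tight solution has a negative serving — not a feasible corner.
strawberries + carrots with both tight: 1.274 servings and 9.606 servings → $3.07.
bell pepper + carrots with both tight: 1.443 servings and 8.768 servings → $3.34.
Cheapest feasible corner: $3.07.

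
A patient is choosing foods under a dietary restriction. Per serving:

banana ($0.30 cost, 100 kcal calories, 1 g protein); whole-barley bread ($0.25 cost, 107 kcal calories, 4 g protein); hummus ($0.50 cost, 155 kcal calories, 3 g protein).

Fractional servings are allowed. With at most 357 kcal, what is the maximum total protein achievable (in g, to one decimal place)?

Protein per kcal: whole-barley bread 0.03738, hummus 0.01935, banana 0.01.
With no serving limits, spend the whole calories allowance on whole-barley bread: 357 kcal / 107 kcal × 4 g = 13.3 g.

13.3 g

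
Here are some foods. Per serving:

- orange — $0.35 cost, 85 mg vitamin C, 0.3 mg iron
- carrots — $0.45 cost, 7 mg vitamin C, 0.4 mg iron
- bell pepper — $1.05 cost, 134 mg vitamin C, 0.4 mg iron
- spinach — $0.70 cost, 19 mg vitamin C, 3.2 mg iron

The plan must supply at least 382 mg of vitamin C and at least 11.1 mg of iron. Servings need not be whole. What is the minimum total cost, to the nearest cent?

$3.51

Compare the cost at each extreme point of the feasible region.
orange only: max(382/85, 11.1/0.3) = 37 servings → $12.95.
carrots only: max(382/7, 11.1/0.4) = 54.57 servings → $24.56.
bell pepper only: max(382/134, 11.1/0.4) = 27.75 servings → $29.14.
spinach only: max(382/19, 11.1/3.2) = 20.11 servings → $14.07.
orange + carrots with both tight: 2.354 servings and 25.98 servings → $12.52.
orange + bell pepper with both targets exact would need a negative amount; discard.
orange + spinach with both tight: 3.798 servings and 3.113 servings → $3.51.
carrots + bell pepper with both tight: 26.27 servings and 1.478 servings → $13.37.
carrots + spinach: the both-tight solution has a negative serving — not a feasible corner.
bell pepper + spinach with both tight: 2.401 servings and 3.169 servings → $4.74.
The minimum over all feasible corners is $3.51.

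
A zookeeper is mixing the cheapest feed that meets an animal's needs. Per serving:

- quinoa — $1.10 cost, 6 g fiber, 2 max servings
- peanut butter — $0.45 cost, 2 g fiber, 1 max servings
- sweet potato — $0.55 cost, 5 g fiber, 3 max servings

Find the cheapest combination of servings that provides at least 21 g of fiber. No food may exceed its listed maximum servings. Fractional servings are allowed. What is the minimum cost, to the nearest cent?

Cost per g of fiber: sweet potato $0.1100, quinoa $0.1833, peanut butter $0.2250.
Take 3 servings of sweet potato: +15.0 g fiber for $1.65 (total $1.65, still need 6.0 g).
Take 1 serving of quinoa: +6.0 g fiber for $1.10 (total $2.75, still need 0.0 g).
Filling from the cheapest source first is optimal under one linear minimum: $2.75.

$2.75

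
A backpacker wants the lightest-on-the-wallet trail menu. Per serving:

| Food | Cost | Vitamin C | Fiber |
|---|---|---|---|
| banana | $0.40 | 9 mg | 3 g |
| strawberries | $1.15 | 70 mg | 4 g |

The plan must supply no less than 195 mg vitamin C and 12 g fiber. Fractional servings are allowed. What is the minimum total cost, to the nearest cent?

At the optimum either one food covers both requirements or two foods hit both targets exactly; no other combination can be cheaper.
banana only: max(195/9, 12/3) = 21.67 servings → $8.67.
strawberries only: max(195/70, 12/4) = 3 servings → $3.45.
banana + strawberries with both tight: 0.3448 servings and 2.741 servings → $3.29.
The minimum over all feasible corners is $3.29.

$3.29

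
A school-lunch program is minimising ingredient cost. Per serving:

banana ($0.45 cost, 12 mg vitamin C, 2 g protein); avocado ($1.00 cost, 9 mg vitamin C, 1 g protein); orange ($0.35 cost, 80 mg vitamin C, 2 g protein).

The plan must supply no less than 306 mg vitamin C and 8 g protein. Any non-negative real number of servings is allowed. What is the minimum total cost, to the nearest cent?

Minimising a linear cost over {vitamin C ≥ 306, protein ≥ 8, servings ≥ 0} — the optimum is at a vertex, using one or two foods.
banana only: max(306/12, 8/2) = 25.5 servings → $11.47.
avocado only: max(306/9, 8/1) = 34 servings → $34.00.
orange only: max(306/80, 8/2) = 4 servings → $1.40.
banana + avocado with both targets exact would need a negative amount; discard.
banana + orange with both tight: 0.2059 servings and 3.794 servings → $1.42.
avocado + orange with both tight: 0.4516 servings and 3.774 servings → $1.77.
So the least-cost plan costs $1.40.

$1.40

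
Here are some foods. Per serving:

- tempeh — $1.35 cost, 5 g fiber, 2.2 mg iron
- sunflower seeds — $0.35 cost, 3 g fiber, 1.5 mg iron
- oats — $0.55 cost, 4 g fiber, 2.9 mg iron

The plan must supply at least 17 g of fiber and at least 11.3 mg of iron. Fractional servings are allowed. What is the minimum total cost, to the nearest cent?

This is a tiny linear program; its minimum lies at a vertex of the feasible set. List the vertices and price them.
tempeh only: max(17/5, 11.3/2.2) = 5.136 servings → $6.93.
sunflower seeds only: max(17/3, 11.3/1.5) = 7.533 servings → $2.64.
oats only: max(17/4, 11.3/2.9) = 4.25 servings → $2.34.
tempeh + sunflower seeds: the both-tight solution has a negative serving — not a feasible corner.
tempeh + oats with both tight: 0.7193 servings and 3.351 servings → $2.81.
sunflower seeds + oats with both tight: 1.519 servings and 3.111 servings → $2.24.
Cheapest feasible corner: $2.24.

$2.24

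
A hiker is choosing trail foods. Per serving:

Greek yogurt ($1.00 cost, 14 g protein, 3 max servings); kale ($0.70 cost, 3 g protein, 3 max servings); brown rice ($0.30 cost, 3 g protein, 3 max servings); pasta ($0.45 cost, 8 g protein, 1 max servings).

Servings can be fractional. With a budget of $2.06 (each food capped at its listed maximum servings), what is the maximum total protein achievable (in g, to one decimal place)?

Protein per dollar: pasta 17.78, Greek yogurt 14, brown rice 10, kale 4.286.
Take 1 serving of pasta: spends $0.45, +8.0 g protein (running total 8.0 g).
Take 1.61 servings of Greek yogurt: spends $1.61, +22.5 g protein (running total 30.5 g).
Filling greedily by protein-per-dollar is optimal for one linear limit, giving 30.5 g.

30.5 g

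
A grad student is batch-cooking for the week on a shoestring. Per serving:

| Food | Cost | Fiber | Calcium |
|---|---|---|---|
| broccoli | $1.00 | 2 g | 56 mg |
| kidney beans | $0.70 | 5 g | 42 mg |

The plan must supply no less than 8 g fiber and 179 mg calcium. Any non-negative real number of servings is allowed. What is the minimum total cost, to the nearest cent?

This is a tiny linear program; its minimum lies at a vertex of the feasible set. List the vertices and price them.
broccoli only: max(8/2, 179/56) = 4 servings → $4.00.
kidney beans only: max(8/5, 179/42) = 4.262 servings → $2.98.
broccoli + kidney beans with both tight: 2.852 servings and 0.4592 servings → $3.17.
Cheapest feasible corner: $2.98.

$2.98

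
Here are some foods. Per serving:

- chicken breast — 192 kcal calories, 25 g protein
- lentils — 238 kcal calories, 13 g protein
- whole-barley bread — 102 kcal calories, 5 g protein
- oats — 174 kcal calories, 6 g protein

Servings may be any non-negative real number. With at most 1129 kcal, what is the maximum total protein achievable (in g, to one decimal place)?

Protein per kcal: chicken breast 0.1302, lentils 0.05462, whole-barley bread 0.04902, oats 0.03448.
With no serving limits, spend the whole calories allowance on chicken breast: 1129 kcal / 192 kcal × 25 g = 147.0 g.

147.0 g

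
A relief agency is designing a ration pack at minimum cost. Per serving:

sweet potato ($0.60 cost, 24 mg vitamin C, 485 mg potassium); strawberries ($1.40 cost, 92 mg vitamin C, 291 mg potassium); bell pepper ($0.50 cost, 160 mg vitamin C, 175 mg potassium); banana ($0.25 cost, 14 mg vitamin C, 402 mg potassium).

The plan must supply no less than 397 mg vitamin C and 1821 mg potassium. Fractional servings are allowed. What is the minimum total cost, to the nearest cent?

$1.98

The cheapest plan sits at a corner of the feasible region — with two constraints it uses at most two foods.
sweet potato only: max(397/24, 1821/485) = 16.54 servings → $9.93.
strawberries only: max(397/92, 1821/291) = 6.258 servings → $8.76.
bell pepper only: max(397/160, 1821/175) = 10.41 servings → $5.20.
banana only: max(397/14, 1821/402) = 28.36 servings → $7.09.
sweet potato + strawberries with both tight: 1.382 servings and 3.955 servings → $6.37.
sweet potato + bell pepper with both tight: 3.023 servings and 2.028 servings → $2.83.
sweet potato + banana: the both-tight solution has a negative serving — not a feasible corner.
strawberries + bell pepper: intersection lies outside the first quadrant.
strawberries + banana with both tight: 4.075 servings and 1.58 servings → $6.10.
bell pepper + banana with both tight: 2.167 servings and 3.586 servings → $1.98.
So the least-cost plan costs $1.98.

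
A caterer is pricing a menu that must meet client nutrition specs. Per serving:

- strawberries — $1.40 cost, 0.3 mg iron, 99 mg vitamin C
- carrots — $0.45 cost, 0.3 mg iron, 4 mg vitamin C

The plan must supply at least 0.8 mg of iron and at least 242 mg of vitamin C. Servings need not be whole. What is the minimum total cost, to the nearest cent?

A basic optimal solution has at most two foods positive. Try each food alone and each pair with both targets met exactly.
strawberries only: max(0.8/0.3, 242/99) = 2.667 servings → $3.73.
carrots only: max(0.8/0.3, 242/4) = 60.5 servings → $27.23.
strawberries + carrots with both tight: 2.435 servings and 0.2316 servings → $3.51.
The minimum over all feasible corners is $3.51.

$3.51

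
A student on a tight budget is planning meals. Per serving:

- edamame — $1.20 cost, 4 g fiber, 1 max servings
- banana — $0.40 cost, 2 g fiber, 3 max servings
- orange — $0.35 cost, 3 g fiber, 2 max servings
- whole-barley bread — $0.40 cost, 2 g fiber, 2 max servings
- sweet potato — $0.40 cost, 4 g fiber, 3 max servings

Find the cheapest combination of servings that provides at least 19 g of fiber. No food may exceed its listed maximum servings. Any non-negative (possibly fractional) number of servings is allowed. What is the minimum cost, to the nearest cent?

Cost per g of fiber: sweet potato $0.1000, orange $0.1167, banana $0.2000, whole-barley bread $0.2000, edamame $0.3000.
Take 3 servings of sweet potato: +12.0 g fiber for $1.20 (total $1.20, still need 7.0 g).
Take 2 servings of orange: +6.0 g fiber for $0.70 (total $1.90, still need 1.0 g).
Take 0.5 servings of banana: +1.0 g fiber for $0.20 (total $2.10, still need 0.0 g).
Filling from the cheapest source first is optimal under one linear minimum: $2.10.

$2.10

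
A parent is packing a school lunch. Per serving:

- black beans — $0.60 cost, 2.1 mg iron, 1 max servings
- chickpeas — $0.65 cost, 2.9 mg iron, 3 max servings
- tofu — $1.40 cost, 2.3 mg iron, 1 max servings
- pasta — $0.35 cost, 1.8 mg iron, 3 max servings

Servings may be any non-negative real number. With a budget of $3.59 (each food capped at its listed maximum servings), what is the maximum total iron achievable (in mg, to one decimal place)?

Iron per dollar: pasta 5.143, chickpeas 4.462, black beans 3.5, tofu 1.643.
Take 3 servings of pasta: spends $1.05, +5.4 mg iron (running total 5.4 mg).
Take 3 servings of chickpeas: spends $1.95, +8.7 mg iron (running total 14.1 mg).
Take 0.9833 servings of black beans: spends $0.59, +2.1 mg iron (running total 16.2 mg).
Filling greedily by iron-per-dollar is optimal for one linear limit, giving 16.2 mg.

16.2 mg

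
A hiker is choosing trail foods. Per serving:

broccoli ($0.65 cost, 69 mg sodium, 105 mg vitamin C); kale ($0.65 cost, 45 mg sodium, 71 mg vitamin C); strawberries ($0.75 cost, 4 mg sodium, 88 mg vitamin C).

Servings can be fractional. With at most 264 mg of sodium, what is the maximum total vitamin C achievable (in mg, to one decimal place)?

5808.0 mg

Vitamin C per mg sodium: strawberries 22, kale 1.578, broccoli 1.522.
With no serving limits, spend the whole sodium allowance on strawberries: 264 mg / 4 mg × 88 mg = 5808.0 mg.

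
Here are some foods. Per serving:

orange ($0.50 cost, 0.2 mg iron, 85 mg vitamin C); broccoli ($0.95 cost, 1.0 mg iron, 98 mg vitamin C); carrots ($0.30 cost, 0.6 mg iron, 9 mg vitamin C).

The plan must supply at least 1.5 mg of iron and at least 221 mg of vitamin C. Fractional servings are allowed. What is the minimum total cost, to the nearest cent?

$1.72

An LP optimum is at a vertex; with two nutrient constraints at most two foods are used. Check each candidate.
orange only: max(1.5/0.2, 221/85) = 7.5 servings → $3.75.
broccoli only: max(1.5/1.0, 221/98) = 2.255 servings → $2.14.
carrots only: max(1.5/0.6, 221/9) = 24.56 servings → $7.37.
orange + broccoli with both tight: 1.131 servings and 1.274 servings → $1.78.
orange + carrots with both tight: 2.421 servings and 1.693 servings → $1.72.
broccoli + carrots: intersection lies outside the first quadrant.
The minimum over all feasible corners is $1.72.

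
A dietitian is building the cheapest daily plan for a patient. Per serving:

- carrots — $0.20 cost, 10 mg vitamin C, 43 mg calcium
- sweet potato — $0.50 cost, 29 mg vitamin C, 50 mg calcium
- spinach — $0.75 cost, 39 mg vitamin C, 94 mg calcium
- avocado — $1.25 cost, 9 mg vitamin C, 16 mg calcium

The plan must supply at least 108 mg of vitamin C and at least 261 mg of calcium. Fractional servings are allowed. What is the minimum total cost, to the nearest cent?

A basic optimal solution has at most two foods positive. Try each food alone and each pair with both targets met exactly.
carrots only: max(108/10, 261/43) = 10.8 servings → $2.16.
sweet potato only: max(108/29, 261/50) = 5.22 servings → $2.61.
spinach only: max(108/39, 261/94) = 2.777 servings → $2.08.
avocado only: max(108/9, 261/16) = 16.31 servings → $20.39.
carrots + sweet potato with both tight: 2.904 servings and 2.723 servings → $1.94.
carrots + spinach with both tight: 0.03664 servings and 2.76 servings → $2.08.
carrots + avocado with both tight: 2.736 servings and 8.96 servings → $11.75.
sweet potato + spinach with both targets exact would need a negative amount; discard.
sweet potato + avocado with both targets exact would need a negative amount; discard.
spinach + avocado: intersection lies outside the first quadrant.
Cheapest feasible corner: $1.94.

$1.94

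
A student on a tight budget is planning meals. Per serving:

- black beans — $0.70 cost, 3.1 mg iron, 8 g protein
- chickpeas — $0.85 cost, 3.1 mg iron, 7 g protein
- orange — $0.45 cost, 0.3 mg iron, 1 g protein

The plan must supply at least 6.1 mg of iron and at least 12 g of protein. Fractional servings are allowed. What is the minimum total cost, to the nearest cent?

For a min-cost LP with two ≥-constraints, a basic feasible solution has at most two positive variables.
black beans only: max(6.1/3.1, 12/8) = 1.968 servings → $1.38.
chickpeas only: max(6.1/3.1, 12/7) = 1.968 servings → $1.67.
orange only: max(6.1/0.3, 12/1) = 20.33 servings → $9.15.
black beans + chickpeas with both targets exact would need a negative amount; discard.
black beans + orange: intersection lies outside the first quadrant.
chickpeas + orange: the both-tight solution has a negative serving — not a feasible corner.
Cheapest feasible corner: $1.38.

$1.38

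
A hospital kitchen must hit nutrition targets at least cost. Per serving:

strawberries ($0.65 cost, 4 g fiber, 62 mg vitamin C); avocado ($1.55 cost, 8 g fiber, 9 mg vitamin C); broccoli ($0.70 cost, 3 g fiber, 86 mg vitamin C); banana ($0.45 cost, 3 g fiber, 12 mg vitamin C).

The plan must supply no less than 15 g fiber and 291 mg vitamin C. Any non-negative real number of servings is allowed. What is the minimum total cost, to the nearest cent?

$2.75

At the optimum either one food covers both requirements or two foods hit both targets exactly; no other combination can be cheaper.
strawberries only: max(15/4, 291/62) = 4.694 servings → $3.05.
avocado only: max(15/8, 291/9) = 32.33 servings → $50.12.
broccoli only: max(15/3, 291/86) = 5 servings → $3.50.
banana only: max(15/3, 291/12) = 24.25 servings → $10.91.
strawberries + avocado: intersection lies outside the first quadrant.
strawberries + broccoli with both tight: 2.639 servings and 1.481 servings → $2.75.
strawberries + banana: the both-tight solution has a negative serving — not a feasible corner.
avocado + broccoli with both tight: 0.6309 servings and 3.318 servings → $3.30.
avocado + banana: the both-tight solution has a negative serving — not a feasible corner.
broccoli + banana with both tight: 3.122 servings and 1.878 servings → $3.03.
So the least-cost plan costs $2.75.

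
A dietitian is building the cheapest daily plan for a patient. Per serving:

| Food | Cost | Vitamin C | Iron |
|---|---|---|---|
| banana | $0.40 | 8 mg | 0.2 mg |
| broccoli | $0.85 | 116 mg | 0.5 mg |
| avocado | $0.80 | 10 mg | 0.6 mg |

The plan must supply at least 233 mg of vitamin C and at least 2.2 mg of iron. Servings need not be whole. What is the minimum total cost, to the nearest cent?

Minimising a linear cost over {vitamin C ≥ 233, iron ≥ 2.2, servings ≥ 0} — the optimum is at a vertex, using one or two foods.
banana only: max(233/8, 2.2/0.2) = 29.12 servings → $11.65.
broccoli only: max(233/116, 2.2/0.5) = 4.4 servings → $3.74.
avocado only: max(233/10, 2.2/0.6) = 23.3 servings → $18.64.
banana + broccoli with both tight: 7.224 servings and 1.51 servings → $4.17.
banana + avocado: the both-tight solution has a negative serving — not a feasible corner.
broccoli + avocado with both tight: 1.824 servings and 2.147 servings → $3.27.
The minimum over all feasible corners is $3.27.

$3.27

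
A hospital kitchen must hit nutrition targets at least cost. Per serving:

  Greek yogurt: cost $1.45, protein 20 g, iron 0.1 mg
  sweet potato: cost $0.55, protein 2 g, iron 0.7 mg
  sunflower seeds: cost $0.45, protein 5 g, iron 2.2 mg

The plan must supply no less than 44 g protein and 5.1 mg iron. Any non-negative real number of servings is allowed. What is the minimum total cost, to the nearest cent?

An LP optimum is at a vertex; with two nutrient constraints at most two foods are used. Check each candidate.
Greek yogurt only: max(44/20, 5.1/0.1) = 51 servings → $73.95.
sweet potato only: max(44/2, 5.1/0.7) = 22 servings → $12.10.
sunflower seeds only: max(44/5, 5.1/2.2) = 8.8 servings → $3.96.
Greek yogurt + sweet potato with both tight: 1.493 servings and 7.072 servings → $6.05.
Greek yogurt + sunflower seeds with both tight: 1.639 servings and 2.244 servings → $3.39.
sweet potato + sunflower seeds: intersection lies outside the first quadrant.
Cheapest feasible corner: $3.39.

$3.39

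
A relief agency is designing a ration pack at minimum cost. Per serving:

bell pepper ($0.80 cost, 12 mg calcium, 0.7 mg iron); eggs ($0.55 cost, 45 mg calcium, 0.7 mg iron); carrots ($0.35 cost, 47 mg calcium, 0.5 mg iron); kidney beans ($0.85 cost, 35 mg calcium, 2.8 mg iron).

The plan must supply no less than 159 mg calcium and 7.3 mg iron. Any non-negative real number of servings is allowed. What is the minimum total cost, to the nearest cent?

$2.55

This is a tiny linear program; its minimum lies at a vertex of the feasible set. List the vertices and price them.
bell pepper only: max(159/12, 7.3/0.7) = 13.25 servings → $10.60.
eggs only: max(159/45, 7.3/0.7) = 10.43 servings → $5.74.
carrots only: max(159/47, 7.3/0.5) = 14.6 servings → $5.11.
kidney beans only: max(159/35, 7.3/2.8) = 4.543 servings → $3.86.
bell pepper + eggs with both tight: 9.403 servings and 1.026 servings → $8.09.
bell pepper + carrots with both tight: 9.799 servings and 0.881 servings → $8.15.
bell pepper + kidney beans: intersection lies outside the first quadrant.
eggs + carrots with both targets exact would need a negative amount; discard.
eggs + kidney beans with both tight: 1.869 servings and 2.14 servings → $2.85.
carrots + kidney beans with both tight: 1.663 servings and 2.31 servings → $2.55.
The minimum over all feasible corners is $2.55.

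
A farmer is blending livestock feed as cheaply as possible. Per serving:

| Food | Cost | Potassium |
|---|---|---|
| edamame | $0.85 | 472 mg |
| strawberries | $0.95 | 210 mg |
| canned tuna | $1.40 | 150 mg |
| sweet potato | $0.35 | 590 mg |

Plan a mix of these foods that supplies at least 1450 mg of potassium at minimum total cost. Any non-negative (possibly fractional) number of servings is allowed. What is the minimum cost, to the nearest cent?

$0.86

Cost per mg of potassium: sweet potato $0.0006, edamame $0.0018, strawberries $0.0045, canned tuna $0.0093.
With no serving limits, use only sweet potato: 1450 mg / 590 mg = 2.458 servings × $0.35 = $0.86.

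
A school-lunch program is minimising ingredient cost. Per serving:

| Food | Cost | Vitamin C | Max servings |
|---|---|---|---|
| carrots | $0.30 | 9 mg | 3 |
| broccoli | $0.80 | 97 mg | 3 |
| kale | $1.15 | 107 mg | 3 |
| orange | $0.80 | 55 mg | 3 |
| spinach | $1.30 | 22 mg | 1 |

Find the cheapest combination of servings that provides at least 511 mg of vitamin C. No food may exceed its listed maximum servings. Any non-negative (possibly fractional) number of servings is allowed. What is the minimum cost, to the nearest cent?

$4.76

Cost per mg of vitamin C: broccoli $0.0082, kale $0.0107, orange $0.0145, carrots $0.0333, spinach $0.0591.
Take 3 servings of broccoli: +291.0 mg vitamin C for $2.40 (total $2.40, still need 220.0 mg).
Take 2.056 servings of kale: +220.0 mg vitamin C for $2.36 (total $4.76, still need 0.0 mg).
Filling from the cheapest source first is optimal under one linear minimum: $4.76.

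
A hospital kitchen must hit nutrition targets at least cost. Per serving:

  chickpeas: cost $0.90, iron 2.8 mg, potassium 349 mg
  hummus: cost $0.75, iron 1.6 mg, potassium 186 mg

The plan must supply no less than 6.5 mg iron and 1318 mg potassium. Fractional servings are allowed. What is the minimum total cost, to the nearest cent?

For a min-cost LP with two ≥-constraints, a basic feasible solution has at most two positive variables.
chickpeas only: max(6.5/2.8, 1318/349) = 3.777 servings → $3.40.
hummus only: max(6.5/1.6, 1318/186) = 7.086 servings → $5.31.
chickpeas + hummus with both targets exact would need a negative amount; discard.
The minimum over all feasible corners is $3.40.

$3.40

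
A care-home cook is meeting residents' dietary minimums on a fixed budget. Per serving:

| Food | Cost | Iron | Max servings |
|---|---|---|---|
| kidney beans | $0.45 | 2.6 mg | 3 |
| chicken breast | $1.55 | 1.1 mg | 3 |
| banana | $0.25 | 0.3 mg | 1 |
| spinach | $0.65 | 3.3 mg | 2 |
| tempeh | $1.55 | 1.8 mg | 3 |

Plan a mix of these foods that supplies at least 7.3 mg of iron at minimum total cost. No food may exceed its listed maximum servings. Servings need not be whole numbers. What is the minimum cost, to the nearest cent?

$1.26

Cost per mg of iron: kidney beans $0.1731, spinach $0.1970, banana $0.8333, tempeh $0.8611, chicken breast $1.4091.
Take 2.808 servings of kidney beans: +7.3 mg iron for $1.26 (total $1.26, still need 0.0 mg).
Filling from the cheapest source first is optimal under one linear minimum: $1.26.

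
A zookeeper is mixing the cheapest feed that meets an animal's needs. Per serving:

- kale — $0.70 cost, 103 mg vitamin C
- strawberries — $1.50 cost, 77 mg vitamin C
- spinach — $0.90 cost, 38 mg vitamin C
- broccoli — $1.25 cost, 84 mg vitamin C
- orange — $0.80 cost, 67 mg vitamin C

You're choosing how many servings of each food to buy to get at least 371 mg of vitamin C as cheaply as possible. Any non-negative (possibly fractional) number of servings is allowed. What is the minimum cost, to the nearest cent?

$2.52

Cost per mg of vitamin C: kale $0.0068, orange $0.0119, broccoli $0.0149, strawberries $0.0195, spinach $0.0237.
With no serving limits, use only kale: 371 mg / 103 mg = 3.602 servings × $0.70 = $2.52.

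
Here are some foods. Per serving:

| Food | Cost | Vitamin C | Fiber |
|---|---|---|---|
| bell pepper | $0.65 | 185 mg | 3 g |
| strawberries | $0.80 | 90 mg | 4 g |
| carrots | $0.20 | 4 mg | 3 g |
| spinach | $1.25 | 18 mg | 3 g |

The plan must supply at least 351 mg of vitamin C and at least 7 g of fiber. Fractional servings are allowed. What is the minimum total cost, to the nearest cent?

bell pepper only: max(351/185, 7/3) = 2.333 servings → $1.52.
strawberries only: max(351/90, 7/4) = 3.9 servings → $3.12.
carrots only: max(351/4, 7/3) = 87.75 servings → $17.55.
spinach only: max(351/18, 7/3) = 19.5 servings → $24.38.
bell pepper + strawberries with both tight: 1.647 servings and 0.5149 servings → $1.48.
bell pepper + carrots with both tight: 1.888 servings and 0.4457 servings → $1.32.
bell pepper + spinach with both tight: 1.85 servings and 0.483 servings → $1.81.
strawberries + carrots: the both-tight solution has a negative serving — not a feasible corner.
strawberries + spinach with both targets exact would need a negative amount; discard.
carrots + spinach: intersection lies outside the first quadrant.
So the least-cost plan costs $1.32.

$1.32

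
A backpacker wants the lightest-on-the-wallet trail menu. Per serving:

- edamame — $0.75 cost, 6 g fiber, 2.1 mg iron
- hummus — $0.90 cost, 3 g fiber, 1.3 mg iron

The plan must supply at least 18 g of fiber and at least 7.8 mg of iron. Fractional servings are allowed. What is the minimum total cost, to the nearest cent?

At the optimum either one food covers both requirements or two foods hit both targets exactly; no other combination can be cheaper.
edamame only: max(18/6, 7.8/2.1) = 3.714 servings → $2.79.
hummus only: max(18/3, 7.8/1.3) = 6 servings → $5.40.
edamame + hummus with both tight: 0 servings and 6 servings → $5.40.
Cheapest feasible corner: $2.79.

$2.79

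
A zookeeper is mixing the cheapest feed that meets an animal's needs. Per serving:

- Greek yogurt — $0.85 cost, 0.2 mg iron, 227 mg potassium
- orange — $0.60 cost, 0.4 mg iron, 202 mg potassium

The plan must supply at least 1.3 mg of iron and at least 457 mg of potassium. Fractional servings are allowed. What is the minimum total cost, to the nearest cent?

$1.95

With two linear requirements the optimum uses one or two foods; enumerate the corners.
Greek yogurt only: max(1.3/0.2, 457/227) = 6.5 servings → $5.53.
orange only: max(1.3/0.4, 457/202) = 3.25 servings → $1.95.
Greek yogurt + orange with both targets exact would need a negative amount; discard.
So the least-cost plan costs $1.95.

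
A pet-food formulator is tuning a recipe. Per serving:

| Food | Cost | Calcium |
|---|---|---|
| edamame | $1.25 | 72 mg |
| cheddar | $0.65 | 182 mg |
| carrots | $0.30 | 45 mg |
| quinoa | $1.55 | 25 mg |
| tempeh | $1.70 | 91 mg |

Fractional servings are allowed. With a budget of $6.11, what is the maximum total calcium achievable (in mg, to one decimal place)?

1710.8 mg

Calcium per dollar: cheddar 280, carrots 150, edamame 57.6, tempeh 53.53, quinoa 16.13.
With no serving limits, spend the whole cost allowance on cheddar: $6.11 / $0.65 × 182 mg = 1710.8 mg.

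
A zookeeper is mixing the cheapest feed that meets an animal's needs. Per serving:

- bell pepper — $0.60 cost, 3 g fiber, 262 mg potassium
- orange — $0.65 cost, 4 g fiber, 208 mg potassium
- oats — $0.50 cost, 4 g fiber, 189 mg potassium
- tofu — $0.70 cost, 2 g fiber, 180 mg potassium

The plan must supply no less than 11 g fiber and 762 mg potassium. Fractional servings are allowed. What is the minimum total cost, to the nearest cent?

$1.83

This is a tiny linear program; its minimum lies at a vertex of the feasible set. List the vertices and price them.
bell pepper only: max(11/3, 762/262) = 3.667 servings → $2.20.
orange only: max(11/4, 762/208) = 3.663 servings → $2.38.
oats only: max(11/4, 762/189) = 4.032 servings → $2.02.
tofu only: max(11/2, 762/180) = 5.5 servings → $3.85.
bell pepper + orange with both tight: 1.792 servings and 1.406 servings → $1.99.
bell pepper + oats with both tight: 2.015 servings and 1.239 servings → $1.83.
bell pepper + tofu: intersection lies outside the first quadrant.
orange + oats with both targets exact would need a negative amount; discard.
orange + tofu with both tight: 1.5 servings and 2.5 servings → $2.73.
oats + tofu with both tight: 1.333 servings and 2.833 servings → $2.65.
So the least-cost plan costs $1.83.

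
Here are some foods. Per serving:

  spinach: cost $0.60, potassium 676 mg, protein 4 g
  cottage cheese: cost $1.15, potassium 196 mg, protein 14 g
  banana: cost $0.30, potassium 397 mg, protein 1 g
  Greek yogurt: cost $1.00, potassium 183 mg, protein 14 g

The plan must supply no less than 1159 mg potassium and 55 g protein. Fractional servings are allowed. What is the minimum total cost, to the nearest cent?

Minimising a linear cost over {potassium ≥ 1159, protein ≥ 55, servings ≥ 0} — the optimum is at a vertex, using one or two foods.
spinach only: max(1159/676, 55/4) = 13.75 servings → $8.25.
cottage cheese only: max(1159/196, 55/14) = 5.913 servings → $6.80.
banana only: max(1159/397, 55/1) = 55 servings → $16.50.
Greek yogurt only: max(1159/183, 55/14) = 6.333 servings → $6.33.
spinach + cottage cheese with both tight: 0.6274 servings and 3.749 servings → $4.69.
spinach + banana with both targets exact would need a negative amount; discard.
spinach + Greek yogurt with both tight: 0.7056 servings and 3.727 servings → $4.15.
cottage cheese + banana with both tight: 3.856 servings and 1.016 servings → $4.74.
cottage cheese + Greek yogurt: the both-tight solution has a negative serving — not a feasible corner.
banana + Greek yogurt with both tight: 1.146 servings and 3.847 servings → $4.19.
Cheapest feasible corner: $4.15.

$4.15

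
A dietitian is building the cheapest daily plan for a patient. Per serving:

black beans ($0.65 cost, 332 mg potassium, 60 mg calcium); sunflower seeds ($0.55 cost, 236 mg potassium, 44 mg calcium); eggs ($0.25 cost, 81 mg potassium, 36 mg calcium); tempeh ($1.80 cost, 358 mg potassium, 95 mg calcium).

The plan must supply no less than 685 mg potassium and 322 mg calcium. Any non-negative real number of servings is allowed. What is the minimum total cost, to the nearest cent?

black beans only: max(685/332, 322/60) = 5.367 servings → $3.49.
sunflower seeds only: max(685/236, 322/44) = 7.318 servings → $4.03.
eggs only: max(685/81, 322/36) = 8.944 servings → $2.24.
tempeh only: max(685/358, 322/95) = 3.389 servings → $6.10.
black beans + sunflower seeds: intersection lies outside the first quadrant.
black beans + eggs: intersection lies outside the first quadrant.
black beans + tempeh with both targets exact would need a negative amount; discard.
sunflower seeds + eggs: the both-tight solution has a negative serving — not a feasible corner.
sunflower seeds + tempeh: intersection lies outside the first quadrant.
eggs + tempeh with both targets exact would need a negative amount; discard.
The minimum over all feasible corners is $2.24.

$2.24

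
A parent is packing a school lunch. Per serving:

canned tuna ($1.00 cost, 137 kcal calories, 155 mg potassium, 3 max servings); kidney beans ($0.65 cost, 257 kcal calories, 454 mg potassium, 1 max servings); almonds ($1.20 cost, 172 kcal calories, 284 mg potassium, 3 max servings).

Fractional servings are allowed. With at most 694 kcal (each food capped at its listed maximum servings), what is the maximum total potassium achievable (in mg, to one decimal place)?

Potassium per kcal: kidney beans 1.767, almonds 1.651, canned tuna 1.131.
Take 1 serving of kidney beans: uses 257 kcal, +454.0 mg potassium (running total 454.0 mg).
Take 2.541 servings of almonds: uses 437 kcal, +721.6 mg potassium (running total 1175.6 mg).
Filling greedily by potassium-per-kcal is optimal for one linear limit, giving 1175.6 mg.

1175.6 mg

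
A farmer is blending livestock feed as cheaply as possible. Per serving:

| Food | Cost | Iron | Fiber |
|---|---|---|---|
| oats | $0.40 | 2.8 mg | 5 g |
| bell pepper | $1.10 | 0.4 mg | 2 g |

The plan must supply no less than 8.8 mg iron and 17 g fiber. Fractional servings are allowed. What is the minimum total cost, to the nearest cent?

Compare the cost at each extreme point of the feasible region.
oats only: max(8.8/2.8, 17/5) = 3.4 servings → $1.36.
bell pepper only: max(8.8/0.4, 17/2) = 22 servings → $24.20.
oats + bell pepper with both tight: 3 servings and 1 serving → $2.30.
The minimum over all feasible corners is $1.36.

$1.36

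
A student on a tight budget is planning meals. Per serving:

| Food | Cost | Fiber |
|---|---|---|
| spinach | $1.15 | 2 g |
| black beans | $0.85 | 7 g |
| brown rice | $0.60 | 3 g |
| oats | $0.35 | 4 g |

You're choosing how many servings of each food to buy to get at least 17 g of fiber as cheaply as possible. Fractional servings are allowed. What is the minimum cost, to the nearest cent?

Cost per g of fiber: oats $0.0875, black beans $0.1214, brown rice $0.2000, spinach $0.5750.
With no serving limits, use only oats: 17 g / 4 g = 4.25 servings × $0.35 = $1.49.

$1.49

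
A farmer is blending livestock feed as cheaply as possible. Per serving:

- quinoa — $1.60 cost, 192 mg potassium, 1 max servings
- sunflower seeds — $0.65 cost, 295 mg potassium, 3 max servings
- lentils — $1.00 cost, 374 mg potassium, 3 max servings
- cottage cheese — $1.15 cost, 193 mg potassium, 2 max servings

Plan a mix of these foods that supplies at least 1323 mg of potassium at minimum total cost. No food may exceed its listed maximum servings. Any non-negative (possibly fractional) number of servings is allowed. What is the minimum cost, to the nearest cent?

$3.12

Cost per mg of potassium: sunflower seeds $0.0022, lentils $0.0027, cottage cheese $0.0060, quinoa $0.0083.
Take 3 servings of sunflower seeds: +885.0 mg potassium for $1.95 (total $1.95, still need 438.0 mg).
Take 1.171 servings of lentils: +438.0 mg potassium for $1.17 (total $3.12, still need 0.0 mg).
Filling from the cheapest source first is optimal under one linear minimum: $3.12.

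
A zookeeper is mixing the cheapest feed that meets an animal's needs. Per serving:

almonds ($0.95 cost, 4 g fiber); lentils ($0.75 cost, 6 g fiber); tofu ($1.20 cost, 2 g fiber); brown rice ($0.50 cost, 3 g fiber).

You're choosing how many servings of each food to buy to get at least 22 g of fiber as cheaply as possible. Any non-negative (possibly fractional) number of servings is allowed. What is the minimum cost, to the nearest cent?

$2.75

Cost per g of fiber: lentils $0.1250, brown rice $0.1667, almonds $0.2375, tofu $0.6000.
With no serving limits, use only lentils: 22 g / 6 g = 3.667 servings × $0.75 = $2.75.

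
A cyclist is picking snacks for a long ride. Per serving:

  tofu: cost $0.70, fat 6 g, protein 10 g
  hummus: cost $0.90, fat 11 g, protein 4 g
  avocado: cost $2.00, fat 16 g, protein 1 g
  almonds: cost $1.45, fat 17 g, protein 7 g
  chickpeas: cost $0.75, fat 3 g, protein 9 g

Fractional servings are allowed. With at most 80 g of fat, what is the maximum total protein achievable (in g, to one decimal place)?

240.0 g

Protein per g fat: chickpeas 3, tofu 1.667, almonds 0.4118, hummus 0.3636, avocado 0.0625.
With no serving limits, spend the whole fat allowance on chickpeas: 80 g / 3 g × 9 g = 240.0 g.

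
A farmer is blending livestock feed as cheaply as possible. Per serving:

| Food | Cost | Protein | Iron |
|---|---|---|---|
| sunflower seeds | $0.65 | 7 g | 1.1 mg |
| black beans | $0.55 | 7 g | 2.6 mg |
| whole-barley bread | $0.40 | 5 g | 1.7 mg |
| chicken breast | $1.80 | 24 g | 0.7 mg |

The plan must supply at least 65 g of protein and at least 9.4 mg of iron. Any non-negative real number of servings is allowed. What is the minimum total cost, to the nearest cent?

A basic optimal solution has at most two foods positive. Try each food alone and each pair with both targets met exactly.
sunflower seeds only: max(65/7, 9.4/1.1) = 9.286 servings → $6.04.
black beans only: max(65/7, 9.4/2.6) = 9.286 servings → $5.11.
whole-barley bread only: max(65/5, 9.4/1.7) = 13 servings → $5.20.
chicken breast only: max(65/24, 9.4/0.7) = 13.43 servings → $24.17.
sunflower seeds + black beans: intersection lies outside the first quadrant.
sunflower seeds + whole-barley bread: the both-tight solution has a negative serving — not a feasible corner.
sunflower seeds + chicken breast with both tight: 8.377 servings and 0.2651 servings → $5.92.
black beans + whole-barley bread: the both-tight solution has a negative serving — not a feasible corner.
black beans + chicken breast with both tight: 3.132 servings and 1.795 servings → $4.95.
whole-barley bread + chicken breast with both tight: 4.828 servings and 1.702 servings → $5.00.
The minimum over all feasible corners is $4.95.

$4.95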